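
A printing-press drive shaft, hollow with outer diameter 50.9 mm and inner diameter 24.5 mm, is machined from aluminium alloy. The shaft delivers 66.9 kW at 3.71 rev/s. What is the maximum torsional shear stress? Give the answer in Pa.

ω = 2π·3.71 = 23.31 rad/s, so T = P/ω = 66.9×10³ / 23.31 = 2870 N·m.
J = π(d_o⁴ − d_i⁴)/32 = π(0.0509⁴ − 0.0245⁴)/32 = 6.236×10^-7 m⁴.
τ_max = T·r/J = 2870 × 0.0255 / 6.236×10^-7 = 1.171×10^8 Pa.

1.17e8 Pa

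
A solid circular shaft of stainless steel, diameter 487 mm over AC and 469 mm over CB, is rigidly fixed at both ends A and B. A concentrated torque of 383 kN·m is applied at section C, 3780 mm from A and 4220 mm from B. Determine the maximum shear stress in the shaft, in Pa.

9.54e6 Pa

Compatibility: T_A·a/J_AC = T_B·b/J_CB with T_A + T_B = T₀.
J_AC = 5.52×10^-3 m⁴, J_CB = 4.75×10^-3 m⁴, so T_A = T₀·(J_AC/a)/((J_AC/a)+(J_CB/b)) = 216300 N·m, T_B = 166700 N·m.
τ in each portion: τ_AC = 9.54×10^6 Pa, τ_CB = 8.23×10^6 Pa; maximum is in AC.
τ_max = T_AC·r/J = 216300·0.243/5.52×10^-3 = 9.539×10^6 Pa.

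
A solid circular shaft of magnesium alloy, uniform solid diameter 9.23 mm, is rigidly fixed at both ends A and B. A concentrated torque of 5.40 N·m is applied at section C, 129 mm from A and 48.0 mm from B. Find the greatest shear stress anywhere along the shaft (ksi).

With uniform GJ and both ends fixed, compatibility θ_AC = θ_CB gives T_A·a = T_B·b, together with T_A + T_B = T₀.
T_A = T₀·b/(a+b) = 5.400·48.0/177.0 = 1.464 N·m; T_B = 3.936 N·m.
τ in each portion: τ_AC = 9.48×10^6 Pa, τ_CB = 2.55×10^7 Pa; maximum is in CB.
τ_max = T_CB·r/J = 3.936·0.00462/7.13×10^-10 = 2.549×10^7 Pa.

3.70 ksi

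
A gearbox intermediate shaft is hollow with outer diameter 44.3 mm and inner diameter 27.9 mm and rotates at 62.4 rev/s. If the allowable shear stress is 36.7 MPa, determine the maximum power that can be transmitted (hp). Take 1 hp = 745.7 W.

J = π(d_o⁴ − d_i⁴)/32 = π(0.0443⁴ − 0.0279⁴)/32 = 3.186×10^-7 m⁴.
T_max = τ_allow·J/r = 3.67×10^7 × 3.186×10^-7 / 0.0221 = 527.9 N·m.
ω = 2π·62.4 = 392.1 rad/s, so P_max = T_max·ω = 2.070×10^5 W.

278 hp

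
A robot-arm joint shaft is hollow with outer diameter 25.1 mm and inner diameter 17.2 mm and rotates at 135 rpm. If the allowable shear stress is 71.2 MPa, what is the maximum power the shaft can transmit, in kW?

J = π(d_o⁴ − d_i⁴)/32 = π(0.0251⁴ − 0.0172⁴)/32 = 3.037×10^-8 m⁴.
T_max = τ_allow·J/r = 7.12×10^7 × 3.037×10^-8 / 0.0126 = 172.3 N·m.
ω = 2π·135/60 = 14.14 rad/s, so P_max = T_max·ω = 2436 W.

2.44 kW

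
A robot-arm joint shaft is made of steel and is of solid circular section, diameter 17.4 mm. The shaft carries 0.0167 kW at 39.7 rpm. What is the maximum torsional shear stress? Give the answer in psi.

563 psi

ω = 2π·39.7/60 = 4.157 rad/s, so T = P/ω = 0.0167×10³ / 4.157 = 4.017 N·m.
J = πd⁴/32 = π(0.0174)⁴/32 = 8.999×10^-9 m⁴.
τ_max = T·r/J = 4.017 × 0.00870 / 8.999×10^-9 = 3.883×10^6 Pa.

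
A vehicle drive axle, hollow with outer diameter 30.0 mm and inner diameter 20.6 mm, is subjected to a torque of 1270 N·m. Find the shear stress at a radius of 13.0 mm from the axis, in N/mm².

J = π(d_o⁴ − d_i⁴)/32 = π(0.0300⁴ − 0.0206⁴)/32 = 6.184×10^-8 m⁴.
Shear stress varies linearly with radius: τ = T·r/J = 1270 × 0.0130 / 6.184×10^-8 = 2.670×10^8 Pa.

267 N/mm²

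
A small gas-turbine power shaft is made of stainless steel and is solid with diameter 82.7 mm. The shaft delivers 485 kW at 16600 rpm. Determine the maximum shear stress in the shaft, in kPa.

ω = 2π·16600/60 = 1738 rad/s, so T = P/ω = 485×10³ / 1738 = 279.0 N·m.
J = πd⁴/32 = π(0.0827)⁴/32 = 4.592×10^-6 m⁴.
τ_max = T·r/J = 279.0 × 0.0414 / 4.592×10^-6 = 2.512×10^6 Pa.

2510 kPa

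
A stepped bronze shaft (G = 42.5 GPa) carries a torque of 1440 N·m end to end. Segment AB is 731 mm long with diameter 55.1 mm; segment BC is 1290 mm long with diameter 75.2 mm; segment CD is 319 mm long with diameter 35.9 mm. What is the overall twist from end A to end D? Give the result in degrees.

J_AB = π(0.0551)⁴/32 = 9.05×10^-7 m⁴; J_BC = π(0.0752)⁴/32 = 3.14×10^-6 m⁴; J_CD = π(0.0359)⁴/32 = 1.63×10^-7 m⁴.
θ = (T/G)·Σ L_i/J_i = (1440/42.5×10⁹)·(0.731/9.05×10^-7 + 1.29/3.14×10^-6 + 0.319/1.63×10^-7) = 0.1076 rad.

6.16°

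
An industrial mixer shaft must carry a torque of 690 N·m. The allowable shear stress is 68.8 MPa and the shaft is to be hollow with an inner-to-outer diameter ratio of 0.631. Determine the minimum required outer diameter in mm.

For a hollow shaft with d_i/d_o = 0.631: τ_max = 16T/(π d_o³ (1−k⁴)), so d_o = [16T/(π τ_allow (1−k⁴))]^(1/3) = [16·690.0/(π·6.88×10^7·0.8415)]^(1/3) = 0.03930 m.

39.3 mm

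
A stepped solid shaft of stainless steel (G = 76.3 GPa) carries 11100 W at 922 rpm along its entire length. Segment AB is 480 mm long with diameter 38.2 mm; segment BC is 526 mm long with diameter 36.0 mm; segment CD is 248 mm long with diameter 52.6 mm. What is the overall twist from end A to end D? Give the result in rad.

ω = 2π·922/60 = 96.55 rad/s, so T = P/ω = 11100 / 96.55 = 115.0 N·m.
J_AB = π(0.0382)⁴/32 = 2.09×10^-7 m⁴; J_BC = π(0.0360)⁴/32 = 1.65×10^-7 m⁴; J_CD = π(0.0526)⁴/32 = 7.52×10^-7 m⁴.
θ = (T/G)·Σ L_i/J_i = (115.0/76.3×10⁹)·(0.480/2.09×10^-7 + 0.526/1.65×10^-7 + 0.248/7.52×10^-7) = 8.763×10^-3 rad.

0.00876 rad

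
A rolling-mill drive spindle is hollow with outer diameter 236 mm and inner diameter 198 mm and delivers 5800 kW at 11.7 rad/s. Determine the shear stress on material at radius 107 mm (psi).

50100 psi

ω = 11.7 rad/s, so T = P/ω = 5800×10³ / 11.70 = 495700 N·m.
J = π(d_o⁴ − d_i⁴)/32 = π(0.236⁴ − 0.198⁴)/32 = 1.537×10^-4 m⁴.
Shear stress varies linearly with radius: τ = T·r/J = 495700 × 0.107 / 1.537×10^-4 = 3.452×10^8 Pa.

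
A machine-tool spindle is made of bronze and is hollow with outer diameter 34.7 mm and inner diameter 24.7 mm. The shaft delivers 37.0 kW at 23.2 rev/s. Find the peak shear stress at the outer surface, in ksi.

6.04 ksi

ω = 2π·23.2 = 145.8 rad/s, so T = P/ω = 37.0×10³ / 145.8 = 253.8 N·m.
J = π(d_o⁴ − d_i⁴)/32 = π(0.0347⁴ − 0.0247⁴)/32 = 1.058×10^-7 m⁴.
τ_max = T·r/J = 253.8 × 0.0174 / 1.058×10^-7 = 4.163×10^7 Pa.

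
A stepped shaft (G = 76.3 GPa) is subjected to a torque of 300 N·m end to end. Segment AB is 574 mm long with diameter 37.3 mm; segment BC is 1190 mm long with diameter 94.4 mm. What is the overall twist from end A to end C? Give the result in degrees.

J_AB = π(0.0373)⁴/32 = 1.90×10^-7 m⁴; J_BC = π(0.0944)⁴/32 = 7.80×10^-6 m⁴.
θ = (T/G)·Σ L_i/J_i = (300.0/76.3×10⁹)·(0.574/1.90×10^-7 + 1.19/7.80×10^-6) = 0.01248 rad.

0.715°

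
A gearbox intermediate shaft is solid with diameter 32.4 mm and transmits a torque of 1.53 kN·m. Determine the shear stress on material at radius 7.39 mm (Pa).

J = πd⁴/32 = π(0.0324)⁴/32 = 1.082×10^-7 m⁴.
Shear stress varies linearly with radius: τ = T·r/J = 1530 × 0.00739 / 1.082×10^-7 = 1.045×10^8 Pa.

1.05e8 Pa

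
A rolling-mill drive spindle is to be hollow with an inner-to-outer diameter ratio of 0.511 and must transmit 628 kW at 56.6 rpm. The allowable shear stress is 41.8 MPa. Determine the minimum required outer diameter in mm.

ω = 2π·56.6/60 = 5.927 rad/s, so T = P/ω = 628×10³ / 5.927 = 106000 N·m.
For a hollow shaft with d_i/d_o = 0.511: τ_max = 16T/(π d_o³ (1−k⁴)), so d_o = [16T/(π τ_allow (1−k⁴))]^(1/3) = [16·106000/(π·4.18×10^7·0.9318)]^(1/3) = 0.2402 m.

240 mm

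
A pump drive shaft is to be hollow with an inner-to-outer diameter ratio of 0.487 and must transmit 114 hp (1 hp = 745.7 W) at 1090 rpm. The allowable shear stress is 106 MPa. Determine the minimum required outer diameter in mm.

33.6 mm

ω = 2π·1090/60 = 114.1 rad/s, so T = P/ω = 114×745.7 / 114.1 = 744.8 N·m.
For a hollow shaft with d_i/d_o = 0.487: τ_max = 16T/(π d_o³ (1−k⁴)), so d_o = [16T/(π τ_allow (1−k⁴))]^(1/3) = [16·744.8/(π·1.06×10^8·0.9438)]^(1/3) = 0.03359 m.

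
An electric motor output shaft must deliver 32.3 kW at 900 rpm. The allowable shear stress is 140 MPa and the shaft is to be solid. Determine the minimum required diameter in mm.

ω = 2π·900/60 = 94.25 rad/s, so T = P/ω = 32.3×10³ / 94.25 = 342.7 N·m.
For a solid shaft τ_max = 16T/(πd³), so d = (16T/(π τ_allow))^(1/3) = (16·342.7/(π·1.40×10^8))^(1/3) = 0.02319 m.

23.2 mm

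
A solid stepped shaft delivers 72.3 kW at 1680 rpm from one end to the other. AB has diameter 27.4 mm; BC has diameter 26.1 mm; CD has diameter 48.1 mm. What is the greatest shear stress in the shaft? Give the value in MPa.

ω = 2π·1680/60 = 175.9 rad/s, so T = P/ω = 72.3×10³ / 175.9 = 411.0 N·m.
Under the same torque, τ_max = 16T/(πd³) is largest where d is smallest — segment BC (d = 26.1 mm).
τ_max = 16·411.0/(π·(0.0261)³) = 1.177×10^8 Pa.

118 MPa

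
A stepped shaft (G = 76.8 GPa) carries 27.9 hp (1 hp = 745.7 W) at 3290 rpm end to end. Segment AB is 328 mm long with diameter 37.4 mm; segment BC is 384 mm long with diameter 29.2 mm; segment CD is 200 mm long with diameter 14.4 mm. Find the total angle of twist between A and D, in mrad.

ω = 2π·3290/60 = 344.5 rad/s, so T = P/ω = 27.9×745.7 / 344.5 = 60.39 N·m.
J_AB = π(0.0374)⁴/32 = 1.92×10^-7 m⁴; J_BC = π(0.0292)⁴/32 = 7.14×10^-8 m⁴; J_CD = π(0.0144)⁴/32 = 4.22×10^-9 m⁴.
θ = (T/G)·Σ L_i/J_i = (60.39/76.8×10⁹)·(0.328/1.92×10^-7 + 0.384/7.14×10^-8 + 0.200/4.22×10^-9) = 0.04283 rad.

42.8 mrad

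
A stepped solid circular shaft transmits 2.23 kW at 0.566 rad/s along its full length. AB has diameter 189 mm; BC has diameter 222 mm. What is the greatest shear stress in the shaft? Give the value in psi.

431 psi

ω = 0.566 rad/s, so T = P/ω = 2.23×10³ / 0.5660 = 3940 N·m.
Under the same torque, τ_max = 16T/(πd³) is largest where d is smallest — segment AB (d = 189 mm).
τ_max = 16·3940/(π·(0.189)³) = 2.972×10^6 Pa.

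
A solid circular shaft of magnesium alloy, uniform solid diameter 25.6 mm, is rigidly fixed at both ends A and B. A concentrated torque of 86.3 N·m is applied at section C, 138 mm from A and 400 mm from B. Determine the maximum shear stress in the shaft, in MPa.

19.5 MPa

With uniform GJ and both ends fixed, compatibility θ_AC = θ_CB gives T_A·a = T_B·b, together with T_A + T_B = T₀.
T_A = T₀·b/(a+b) = 86.30·400/538.0 = 64.16 N·m; T_B = 22.14 N·m.
τ in each portion: τ_AC = 1.95×10^7 Pa, τ_CB = 6.72×10^6 Pa; maximum is in AC.
τ_max = T_AC·r/J = 64.16·0.0128/4.22×10^-8 = 1.948×10^7 Pa.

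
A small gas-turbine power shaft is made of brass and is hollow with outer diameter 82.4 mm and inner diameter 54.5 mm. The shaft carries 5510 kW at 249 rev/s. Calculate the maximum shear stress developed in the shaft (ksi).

ω = 2π·249 = 1565 rad/s, so T = P/ω = 5510×10³ / 1565 = 3522 N·m.
J = π(d_o⁴ − d_i⁴)/32 = π(0.0824⁴ − 0.0545⁴)/32 = 3.660×10^-6 m⁴.
τ_max = T·r/J = 3522 × 0.0412 / 3.660×10^-6 = 3.965×10^7 Pa.

5.75 ksi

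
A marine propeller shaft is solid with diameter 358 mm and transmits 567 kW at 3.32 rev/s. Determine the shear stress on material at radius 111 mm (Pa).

ω = 2π·3.32 = 20.86 rad/s, so T = P/ω = 567×10³ / 20.86 = 27180 N·m.
J = πd⁴/32 = π(0.358)⁴/32 = 1.613×10^-3 m⁴.
Shear stress varies linearly with radius: τ = T·r/J = 27180 × 0.111 / 1.613×10^-3 = 1.871×10^6 Pa.

1.87e6 Pa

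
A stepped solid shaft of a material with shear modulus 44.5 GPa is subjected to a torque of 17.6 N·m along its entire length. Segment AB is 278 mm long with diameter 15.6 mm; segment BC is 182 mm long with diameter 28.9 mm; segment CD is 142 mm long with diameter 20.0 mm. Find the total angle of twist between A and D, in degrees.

1.35°

J_AB = π(0.0156)⁴/32 = 5.81×10^-9 m⁴; J_BC = π(0.0289)⁴/32 = 6.85×10^-8 m⁴; J_CD = π(0.0200)⁴/32 = 1.57×10^-8 m⁴.
θ = (T/G)·Σ L_i/J_i = (17.60/44.5×10⁹)·(0.278/5.81×10^-9 + 0.182/6.85×10^-8 + 0.142/1.57×10^-8) = 0.02354 rad.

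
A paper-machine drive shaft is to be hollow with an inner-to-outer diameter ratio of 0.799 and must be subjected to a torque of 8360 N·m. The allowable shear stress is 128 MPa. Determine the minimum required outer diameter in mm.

For a hollow shaft with d_i/d_o = 0.799: τ_max = 16T/(π d_o³ (1−k⁴)), so d_o = [16T/(π τ_allow (1−k⁴))]^(1/3) = [16·8360/(π·1.28×10^8·0.5924)]^(1/3) = 0.08250 m.

82.5 mm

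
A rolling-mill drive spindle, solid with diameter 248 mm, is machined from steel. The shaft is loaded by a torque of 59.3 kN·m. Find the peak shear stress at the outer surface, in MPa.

19.8 MPa

J = πd⁴/32 = π(0.248)⁴/32 = 3.714×10^-4 m⁴.
τ_max = T·r/J = 59300 × 0.124 / 3.714×10^-4 = 1.980×10^7 Pa.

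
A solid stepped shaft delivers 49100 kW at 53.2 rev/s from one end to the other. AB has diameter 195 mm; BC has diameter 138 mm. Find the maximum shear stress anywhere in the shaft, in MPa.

ω = 2π·53.2 = 334.3 rad/s, so T = P/ω = 49100×10³ / 334.3 = 146900 N·m.
Under the same torque, τ_max = 16T/(πd³) is largest where d is smallest — segment BC (d = 138 mm).
τ_max = 16·146900/(π·(0.138)³) = 2.847×10^8 Pa.

285 MPa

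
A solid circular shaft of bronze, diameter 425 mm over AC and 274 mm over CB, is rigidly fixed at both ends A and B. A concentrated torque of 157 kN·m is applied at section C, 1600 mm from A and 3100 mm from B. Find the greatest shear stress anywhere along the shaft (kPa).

Compatibility: T_A·a/J_AC = T_B·b/J_CB with T_A + T_B = T₀.
J_AC = 3.20×10^-3 m⁴, J_CB = 5.53×10^-4 m⁴, so T_A = T₀·(J_AC/a)/((J_AC/a)+(J_CB/b)) = 144100 N·m, T_B = 12850 N·m.
τ in each portion: τ_AC = 9.56×10^6 Pa, τ_CB = 3.18×10^6 Pa; maximum is in AC.
τ_max = T_AC·r/J = 144100·0.212/3.20×10^-3 = 9.563×10^6 Pa.

9560 kPa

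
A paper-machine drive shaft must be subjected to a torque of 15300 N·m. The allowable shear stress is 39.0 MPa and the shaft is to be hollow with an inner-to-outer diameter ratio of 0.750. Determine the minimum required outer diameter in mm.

143 mm

For a hollow shaft with d_i/d_o = 0.750: τ_max = 16T/(π d_o³ (1−k⁴)), so d_o = [16T/(π τ_allow (1−k⁴))]^(1/3) = [16·15300/(π·3.90×10^7·0.6836)]^(1/3) = 0.1430 m.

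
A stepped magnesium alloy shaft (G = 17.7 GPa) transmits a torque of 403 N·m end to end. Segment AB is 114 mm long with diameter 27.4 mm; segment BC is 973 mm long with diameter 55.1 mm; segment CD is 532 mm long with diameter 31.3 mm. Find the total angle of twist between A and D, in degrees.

11.5°

J_AB = π(0.0274)⁴/32 = 5.53×10^-8 m⁴; J_BC = π(0.0551)⁴/32 = 9.05×10^-7 m⁴; J_CD = π(0.0313)⁴/32 = 9.42×10^-8 m⁴.
θ = (T/G)·Σ L_i/J_i = (403.0/17.7×10⁹)·(0.114/5.53×10^-8 + 0.973/9.05×10^-7 + 0.532/9.42×10^-8) = 0.1999 rad.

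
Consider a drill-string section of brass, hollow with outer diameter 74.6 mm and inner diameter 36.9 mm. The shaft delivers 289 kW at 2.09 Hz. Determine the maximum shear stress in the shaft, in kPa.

ω = 2π·2.09 = 13.13 rad/s, so T = P/ω = 289×10³ / 13.13 = 22010 N·m.
J = π(d_o⁴ − d_i⁴)/32 = π(0.0746⁴ − 0.0369⁴)/32 = 2.859×10^-6 m⁴.
τ_max = T·r/J = 22010 × 0.0373 / 2.859×10^-6 = 2.872×10^8 Pa.

287000 kPa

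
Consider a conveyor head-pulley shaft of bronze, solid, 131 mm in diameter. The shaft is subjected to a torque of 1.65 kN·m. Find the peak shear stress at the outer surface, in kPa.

J = πd⁴/32 = π(0.131)⁴/32 = 2.891×10^-5 m⁴.
τ_max = T·r/J = 1650 × 0.0655 / 2.891×10^-5 = 3.738×10^6 Pa.

3740 kPa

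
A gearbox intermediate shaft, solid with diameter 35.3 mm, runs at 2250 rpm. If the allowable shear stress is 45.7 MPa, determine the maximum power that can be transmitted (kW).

93.0 kW

J = πd⁴/32 = π(0.0353)⁴/32 = 1.524×10^-7 m⁴.
T_max = τ_allow·J/r = 4.57×10^7 × 1.524×10^-7 / 0.0176 = 394.7 N·m.
ω = 2π·2250/60 = 235.6 rad/s, so P_max = T_max·ω = 9.300×10^4 W.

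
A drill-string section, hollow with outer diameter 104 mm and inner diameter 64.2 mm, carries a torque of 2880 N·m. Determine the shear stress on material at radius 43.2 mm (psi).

J = π(d_o⁴ − d_i⁴)/32 = π(0.104⁴ − 0.0642⁴)/32 = 9.817×10^-6 m⁴.
Shear stress varies linearly with radius: τ = T·r/J = 2880 × 0.0432 / 9.817×10^-6 = 1.267×10^7 Pa.

1840 psi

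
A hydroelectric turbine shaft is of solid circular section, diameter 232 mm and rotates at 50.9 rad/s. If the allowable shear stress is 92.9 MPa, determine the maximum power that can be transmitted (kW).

J = πd⁴/32 = π(0.232)⁴/32 = 2.844×10^-4 m⁴.
T_max = τ_allow·J/r = 9.29×10^7 × 2.844×10^-4 / 0.116 = 227800 N·m.
ω = 50.9 rad/s, so P_max = T_max·ω = 1.159×10^7 W.

11600 kW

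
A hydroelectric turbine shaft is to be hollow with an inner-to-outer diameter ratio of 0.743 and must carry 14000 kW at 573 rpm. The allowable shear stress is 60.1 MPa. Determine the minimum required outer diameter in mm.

305 mm

ω = 2π·573/60 = 60.00 rad/s, so T = P/ω = 14000×10³ / 60.00 = 233300 N·m.
For a hollow shaft with d_i/d_o = 0.743: τ_max = 16T/(π d_o³ (1−k⁴)), so d_o = [16T/(π τ_allow (1−k⁴))]^(1/3) = [16·233300/(π·6.01×10^7·0.6952)]^(1/3) = 0.3052 m.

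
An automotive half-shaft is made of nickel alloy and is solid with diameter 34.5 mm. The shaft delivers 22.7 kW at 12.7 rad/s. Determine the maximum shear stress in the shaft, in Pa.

ω = 12.7 rad/s, so T = P/ω = 22.7×10³ / 12.70 = 1787 N·m.
J = πd⁴/32 = π(0.0345)⁴/32 = 1.391×10^-7 m⁴.
τ_max = T·r/J = 1787 × 0.0173 / 1.391×10^-7 = 2.217×10^8 Pa.

2.22e8 Pa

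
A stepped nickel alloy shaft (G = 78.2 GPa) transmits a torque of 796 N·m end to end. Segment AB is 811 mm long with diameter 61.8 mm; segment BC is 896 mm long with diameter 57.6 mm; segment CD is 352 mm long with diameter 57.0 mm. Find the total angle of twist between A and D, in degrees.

1.01°

J_AB = π(0.0618)⁴/32 = 1.43×10^-6 m⁴; J_BC = π(0.0576)⁴/32 = 1.08×10^-6 m⁴; J_CD = π(0.0570)⁴/32 = 1.04×10^-6 m⁴.
θ = (T/G)·Σ L_i/J_i = (796.0/78.2×10⁹)·(0.811/1.43×10^-6 + 0.896/1.08×10^-6 + 0.352/1.04×10^-6) = 0.01766 rad.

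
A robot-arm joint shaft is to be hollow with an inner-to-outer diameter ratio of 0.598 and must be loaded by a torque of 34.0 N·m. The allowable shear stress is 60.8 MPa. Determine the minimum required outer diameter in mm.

14.8 mm

For a hollow shaft with d_i/d_o = 0.598: τ_max = 16T/(π d_o³ (1−k⁴)), so d_o = [16T/(π τ_allow (1−k⁴))]^(1/3) = [16·34.00/(π·6.08×10^7·0.8721)]^(1/3) = 0.01484 m.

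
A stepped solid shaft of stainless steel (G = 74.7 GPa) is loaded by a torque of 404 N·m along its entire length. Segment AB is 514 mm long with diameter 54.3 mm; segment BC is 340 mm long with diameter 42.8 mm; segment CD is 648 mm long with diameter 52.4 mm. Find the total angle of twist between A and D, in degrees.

J_AB = π(0.0543)⁴/32 = 8.53×10^-7 m⁴; J_BC = π(0.0428)⁴/32 = 3.29×10^-7 m⁴; J_CD = π(0.0524)⁴/32 = 7.40×10^-7 m⁴.
θ = (T/G)·Σ L_i/J_i = (404.0/74.7×10⁹)·(0.514/8.53×10^-7 + 0.340/3.29×10^-7 + 0.648/7.40×10^-7) = 0.01357 rad.

0.778°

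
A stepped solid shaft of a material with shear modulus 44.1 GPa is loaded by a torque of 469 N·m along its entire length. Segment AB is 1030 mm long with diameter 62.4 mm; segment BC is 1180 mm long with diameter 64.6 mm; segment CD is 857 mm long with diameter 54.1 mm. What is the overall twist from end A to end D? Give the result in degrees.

J_AB = π(0.0624)⁴/32 = 1.49×10^-6 m⁴; J_BC = π(0.0646)⁴/32 = 1.71×10^-6 m⁴; J_CD = π(0.0541)⁴/32 = 8.41×10^-7 m⁴.
θ = (T/G)·Σ L_i/J_i = (469.0/44.1×10⁹)·(1.03/1.49×10^-6 + 1.18/1.71×10^-6 + 0.857/8.41×10^-7) = 0.02554 rad.

1.46°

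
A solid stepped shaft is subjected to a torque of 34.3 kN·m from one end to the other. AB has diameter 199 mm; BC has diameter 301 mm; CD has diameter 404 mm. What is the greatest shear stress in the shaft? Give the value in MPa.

Under the same torque, τ_max = 16T/(πd³) is largest where d is smallest — segment AB (d = 199 mm).
τ_max = 16·34300/(π·(0.199)³) = 2.217×10^7 Pa.

22.2 MPa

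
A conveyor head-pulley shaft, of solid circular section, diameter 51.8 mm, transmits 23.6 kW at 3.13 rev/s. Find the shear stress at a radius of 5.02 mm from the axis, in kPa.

ω = 2π·3.13 = 19.67 rad/s, so T = P/ω = 23.6×10³ / 19.67 = 1200 N·m.
J = πd⁴/32 = π(0.0518)⁴/32 = 7.068×10^-7 m⁴.
Shear stress varies linearly with radius: τ = T·r/J = 1200 × 0.00502 / 7.068×10^-7 = 8.523×10^6 Pa.

8520 kPa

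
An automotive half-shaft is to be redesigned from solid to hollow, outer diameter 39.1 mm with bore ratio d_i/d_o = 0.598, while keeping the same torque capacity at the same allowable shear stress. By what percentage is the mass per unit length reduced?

Equal τ_max and T ⇒ the solid shaft needs d_s³ = d_o³(1−k⁴), so d_s = 39.1·(1−0.598⁴)^(1/3) = 37.36 mm.
Area ratio A_h/A_s = d_o²(1−k²)/d_s² = (1−k²)/(1−k⁴)^(2/3) = 0.7038.
Mass saving = 1 − 0.7038 = 29.6 %.

29.6 %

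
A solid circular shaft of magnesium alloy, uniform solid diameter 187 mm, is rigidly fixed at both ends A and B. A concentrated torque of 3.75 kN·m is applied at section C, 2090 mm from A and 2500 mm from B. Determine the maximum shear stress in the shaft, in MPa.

1.59 MPa

With uniform GJ and both ends fixed, compatibility θ_AC = θ_CB gives T_A·a = T_B·b, together with T_A + T_B = T₀.
T_A = T₀·b/(a+b) = 3750·2500/4590 = 2042 N·m; T_B = 1708 N·m.
τ in each portion: τ_AC = 1.59×10^6 Pa, τ_CB = 1.33×10^6 Pa; maximum is in AC.
τ_max = T_AC·r/J = 2042·0.0935/1.20×10^-4 = 1.591×10^6 Pa.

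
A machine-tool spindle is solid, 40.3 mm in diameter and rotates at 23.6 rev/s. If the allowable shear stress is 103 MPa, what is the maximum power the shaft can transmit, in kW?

J = πd⁴/32 = π(0.0403)⁴/32 = 2.590×10^-7 m⁴.
T_max = τ_allow·J/r = 1.03×10^8 × 2.590×10^-7 / 0.0201 = 1324 N·m.
ω = 2π·23.6 = 148.3 rad/s, so P_max = T_max·ω = 1.963×10^5 W.

196 kW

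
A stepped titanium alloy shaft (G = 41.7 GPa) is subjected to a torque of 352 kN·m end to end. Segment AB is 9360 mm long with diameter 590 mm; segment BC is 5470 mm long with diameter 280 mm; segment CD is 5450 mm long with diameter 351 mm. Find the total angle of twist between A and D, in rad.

J_AB = π(0.590)⁴/32 = 0.0119 m⁴; J_BC = π(0.280)⁴/32 = 6.03×10^-4 m⁴; J_CD = π(0.351)⁴/32 = 1.49×10^-3 m⁴.
θ = (T/G)·Σ L_i/J_i = (352000/41.7×10⁹)·(9.36/0.0119 + 5.47/6.03×10^-4 + 5.45/1.49×10^-3) = 0.1140 rad.

0.114 rad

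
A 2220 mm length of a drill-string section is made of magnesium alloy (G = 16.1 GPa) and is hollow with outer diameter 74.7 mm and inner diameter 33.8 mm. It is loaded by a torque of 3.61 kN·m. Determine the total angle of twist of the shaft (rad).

J = π(d_o⁴ − d_i⁴)/32 = π(0.0747⁴ − 0.0338⁴)/32 = 2.929×10^-6 m⁴.
θ = T·L/(G·J) = 3610 × 2.22 / (16.1×10⁹ × 2.929×10^-6) = 0.1700 rad.

0.170 rad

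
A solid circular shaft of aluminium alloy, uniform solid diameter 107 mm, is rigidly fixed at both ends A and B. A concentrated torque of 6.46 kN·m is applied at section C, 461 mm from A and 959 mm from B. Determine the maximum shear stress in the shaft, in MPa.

18.1 MPa

With uniform GJ and both ends fixed, compatibility θ_AC = θ_CB gives T_A·a = T_B·b, together with T_A + T_B = T₀.
T_A = T₀·b/(a+b) = 6460·959/1420 = 4363 N·m; T_B = 2097 N·m.
τ in each portion: τ_AC = 1.81×10^7 Pa, τ_CB = 8.72×10^6 Pa; maximum is in AC.
τ_max = T_AC·r/J = 4363·0.0535/1.29×10^-5 = 1.814×10^7 Pa.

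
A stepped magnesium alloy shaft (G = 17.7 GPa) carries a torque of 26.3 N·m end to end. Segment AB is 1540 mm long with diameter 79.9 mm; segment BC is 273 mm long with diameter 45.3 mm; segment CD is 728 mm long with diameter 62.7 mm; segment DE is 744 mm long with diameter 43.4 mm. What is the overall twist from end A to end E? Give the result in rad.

J_AB = π(0.0799)⁴/32 = 4.00×10^-6 m⁴; J_BC = π(0.0453)⁴/32 = 4.13×10^-7 m⁴; J_CD = π(0.0627)⁴/32 = 1.52×10^-6 m⁴; J_DE = π(0.0434)⁴/32 = 3.48×10^-7 m⁴.
θ = (T/G)·Σ L_i/J_i = (26.30/17.7×10⁹)·(1.54/4.00×10^-6 + 0.273/4.13×10^-7 + 0.728/1.52×10^-6 + 0.744/3.48×10^-7) = 5.440×10^-3 rad.

0.00544 rad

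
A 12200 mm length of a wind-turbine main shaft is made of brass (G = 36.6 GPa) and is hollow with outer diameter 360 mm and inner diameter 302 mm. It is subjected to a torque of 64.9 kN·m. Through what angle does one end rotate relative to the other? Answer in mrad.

26.0 mrad

J = π(d_o⁴ − d_i⁴)/32 = π(0.360⁴ − 0.302⁴)/32 = 8.323×10^-4 m⁴.
θ = T·L/(G·J) = 64900 × 12.2 / (36.6×10⁹ × 8.323×10^-4) = 0.02599 rad.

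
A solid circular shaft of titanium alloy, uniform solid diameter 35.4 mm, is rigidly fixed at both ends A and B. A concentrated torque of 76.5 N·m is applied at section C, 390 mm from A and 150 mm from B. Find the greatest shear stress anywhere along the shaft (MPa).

With uniform GJ and both ends fixed, compatibility θ_AC = θ_CB gives T_A·a = T_B·b, together with T_A + T_B = T₀.
T_A = T₀·b/(a+b) = 76.50·150/540.0 = 21.25 N·m; T_B = 55.25 N·m.
τ in each portion: τ_AC = 2.44×10^6 Pa, τ_CB = 6.34×10^6 Pa; maximum is in CB.
τ_max = T_CB·r/J = 55.25·0.0177/1.54×10^-7 = 6.343×10^6 Pa.

6.34 MPa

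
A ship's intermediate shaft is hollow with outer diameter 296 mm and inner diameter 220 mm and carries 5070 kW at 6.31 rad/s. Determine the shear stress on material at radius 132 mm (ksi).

29.4 ksi

ω = 6.31 rad/s, so T = P/ω = 5070×10³ / 6.310 = 803500 N·m.
J = π(d_o⁴ − d_i⁴)/32 = π(0.296⁴ − 0.220⁴)/32 = 5.237×10^-4 m⁴.
Shear stress varies linearly with radius: τ = T·r/J = 803500 × 0.132 / 5.237×10^-4 = 2.025×10^8 Pa.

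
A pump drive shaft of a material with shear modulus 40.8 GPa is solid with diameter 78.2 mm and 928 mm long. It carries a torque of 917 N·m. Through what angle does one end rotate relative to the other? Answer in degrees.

J = πd⁴/32 = π(0.0782)⁴/32 = 3.671×10^-6 m⁴.
θ = T·L/(G·J) = 917.0 × 0.928 / (40.8×10⁹ × 3.671×10^-6) = 5.681×10^-3 rad.

0.326°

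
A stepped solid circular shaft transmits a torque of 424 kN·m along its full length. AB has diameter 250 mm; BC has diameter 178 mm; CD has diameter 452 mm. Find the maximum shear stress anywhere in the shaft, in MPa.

Under the same torque, τ_max = 16T/(πd³) is largest where d is smallest — segment BC (d = 178 mm).
τ_max = 16·424000/(π·(0.178)³) = 3.829×10^8 Pa.

383 MPa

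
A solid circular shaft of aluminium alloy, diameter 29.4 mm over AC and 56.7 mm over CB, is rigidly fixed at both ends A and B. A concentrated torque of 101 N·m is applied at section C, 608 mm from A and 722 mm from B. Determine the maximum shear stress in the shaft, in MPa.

2.60 MPa

Compatibility: T_A·a/J_AC = T_B·b/J_CB with T_A + T_B = T₀.
J_AC = 7.33×10^-8 m⁴, J_CB = 1.01×10^-6 m⁴, so T_A = T₀·(J_AC/a)/((J_AC/a)+(J_CB/b)) = 7.984 N·m, T_B = 93.02 N·m.
τ in each portion: τ_AC = 1.60×10^6 Pa, τ_CB = 2.60×10^6 Pa; maximum is in CB.
τ_max = T_CB·r/J = 93.02·0.0284/1.01×10^-6 = 2.599×10^6 Pa.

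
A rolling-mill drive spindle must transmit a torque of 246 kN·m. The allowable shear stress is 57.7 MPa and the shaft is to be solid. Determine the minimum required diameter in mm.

For a solid shaft τ_max = 16T/(πd³), so d = (16T/(π τ_allow))^(1/3) = (16·246000/(π·5.77×10^7))^(1/3) = 0.2790 m.

279 mm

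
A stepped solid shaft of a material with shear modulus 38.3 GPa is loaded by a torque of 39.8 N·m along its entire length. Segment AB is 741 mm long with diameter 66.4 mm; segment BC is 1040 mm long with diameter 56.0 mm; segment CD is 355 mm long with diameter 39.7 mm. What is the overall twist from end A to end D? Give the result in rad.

J_AB = π(0.0664)⁴/32 = 1.91×10^-6 m⁴; J_BC = π(0.0560)⁴/32 = 9.65×10^-7 m⁴; J_CD = π(0.0397)⁴/32 = 2.44×10^-7 m⁴.
θ = (T/G)·Σ L_i/J_i = (39.80/38.3×10⁹)·(0.741/1.91×10^-6 + 1.04/9.65×10^-7 + 0.355/2.44×10^-7) = 3.036×10^-3 rad.

0.00304 rad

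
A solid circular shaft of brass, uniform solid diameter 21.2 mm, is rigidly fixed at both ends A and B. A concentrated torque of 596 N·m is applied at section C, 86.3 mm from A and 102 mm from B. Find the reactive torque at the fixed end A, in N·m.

323 N·m

With uniform GJ and both ends fixed, compatibility θ_AC = θ_CB gives T_A·a = T_B·b, together with T_A + T_B = T₀.
T_A = T₀·b/(a+b) = 596.0·102/188.3 = 322.8 N·m; T_B = 273.2 N·m.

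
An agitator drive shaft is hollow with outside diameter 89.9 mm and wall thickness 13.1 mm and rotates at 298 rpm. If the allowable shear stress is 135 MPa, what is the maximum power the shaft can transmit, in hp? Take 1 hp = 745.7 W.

J = π(d_o⁴ − d_i⁴)/32 = π(0.0899⁴ − 0.0637⁴)/32 = 4.796×10^-6 m⁴.
T_max = τ_allow·J/r = 1.35×10^8 × 4.796×10^-6 / 0.0450 = 14400 N·m.
ω = 2π·298/60 = 31.21 rad/s, so P_max = T_max·ω = 4.495×10^5 W.

603 hp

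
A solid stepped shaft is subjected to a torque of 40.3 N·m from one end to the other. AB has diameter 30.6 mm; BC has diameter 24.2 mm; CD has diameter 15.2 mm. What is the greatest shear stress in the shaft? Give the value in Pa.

5.84e7 Pa

Under the same torque, τ_max = 16T/(πd³) is largest where d is smallest — segment CD (d = 15.2 mm).
τ_max = 16·40.30/(π·(0.0152)³) = 5.844×10^7 Pa.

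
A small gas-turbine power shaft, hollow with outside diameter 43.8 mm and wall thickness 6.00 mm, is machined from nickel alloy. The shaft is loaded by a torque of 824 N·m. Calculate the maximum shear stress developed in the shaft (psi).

J = π(d_o⁴ − d_i⁴)/32 = π(0.0438⁴ − 0.0318⁴)/32 = 2.609×10^-7 m⁴.
τ_max = T·r/J = 824.0 × 0.0219 / 2.609×10^-7 = 6.916×10^7 Pa.

10000 psi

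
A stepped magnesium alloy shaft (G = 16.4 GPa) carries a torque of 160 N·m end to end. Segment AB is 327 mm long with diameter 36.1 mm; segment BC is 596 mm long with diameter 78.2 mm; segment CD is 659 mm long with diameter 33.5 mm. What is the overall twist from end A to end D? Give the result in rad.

0.0727 rad

J_AB = π(0.0361)⁴/32 = 1.67×10^-7 m⁴; J_BC = π(0.0782)⁴/32 = 3.67×10^-6 m⁴; J_CD = π(0.0335)⁴/32 = 1.24×10^-7 m⁴.
θ = (T/G)·Σ L_i/J_i = (160.0/16.4×10⁹)·(0.327/1.67×10^-7 + 0.596/3.67×10^-6 + 0.659/1.24×10^-7) = 0.07271 rad.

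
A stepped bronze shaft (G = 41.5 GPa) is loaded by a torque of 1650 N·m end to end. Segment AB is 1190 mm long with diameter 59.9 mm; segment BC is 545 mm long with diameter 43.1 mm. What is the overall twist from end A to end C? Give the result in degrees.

5.81°

J_AB = π(0.0599)⁴/32 = 1.26×10^-6 m⁴; J_BC = π(0.0431)⁴/32 = 3.39×10^-7 m⁴.
θ = (T/G)·Σ L_i/J_i = (1650/41.5×10⁹)·(1.19/1.26×10^-6 + 0.545/3.39×10^-7) = 0.1014 rad.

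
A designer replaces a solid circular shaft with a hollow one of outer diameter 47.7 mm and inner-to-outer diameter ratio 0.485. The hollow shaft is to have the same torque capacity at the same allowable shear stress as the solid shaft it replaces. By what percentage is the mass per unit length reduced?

Equal τ_max and T ⇒ the solid shaft needs d_s³ = d_o³(1−k⁴), so d_s = 47.7·(1−0.485⁴)^(1/3) = 46.80 mm.
Area ratio A_h/A_s = d_o²(1−k²)/d_s² = (1−k²)/(1−k⁴)^(2/3) = 0.7944.
Mass saving = 1 − 0.7944 = 20.6 %.

20.6 %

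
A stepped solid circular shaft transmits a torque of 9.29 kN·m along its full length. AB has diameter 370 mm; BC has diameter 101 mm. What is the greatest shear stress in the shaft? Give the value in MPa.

Under the same torque, τ_max = 16T/(πd³) is largest where d is smallest — segment BC (d = 101 mm).
τ_max = 16·9290/(π·(0.101)³) = 4.592×10^7 Pa.

45.9 MPa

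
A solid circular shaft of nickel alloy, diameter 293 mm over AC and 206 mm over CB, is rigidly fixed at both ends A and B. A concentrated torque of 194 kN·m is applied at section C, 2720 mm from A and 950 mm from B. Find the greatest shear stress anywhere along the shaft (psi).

6750 psi

Compatibility: T_A·a/J_AC = T_B·b/J_CB with T_A + T_B = T₀.
J_AC = 7.24×10^-4 m⁴, J_CB = 1.77×10^-4 m⁴, so T_A = T₀·(J_AC/a)/((J_AC/a)+(J_CB/b)) = 114100 N·m, T_B = 79850 N·m.
τ in each portion: τ_AC = 2.31×10^7 Pa, τ_CB = 4.65×10^7 Pa; maximum is in CB.
τ_max = T_CB·r/J = 79850·0.103/1.77×10^-4 = 4.652×10^7 Pa.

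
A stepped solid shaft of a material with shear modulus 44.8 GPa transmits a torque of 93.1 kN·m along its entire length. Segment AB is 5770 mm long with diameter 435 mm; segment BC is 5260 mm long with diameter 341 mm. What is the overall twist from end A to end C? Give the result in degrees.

0.667°

J_AB = π(0.435)⁴/32 = 3.52×10^-3 m⁴; J_BC = π(0.341)⁴/32 = 1.33×10^-3 m⁴.
θ = (T/G)·Σ L_i/J_i = (93100/44.8×10⁹)·(5.77/3.52×10^-3 + 5.26/1.33×10^-3) = 0.01165 rad.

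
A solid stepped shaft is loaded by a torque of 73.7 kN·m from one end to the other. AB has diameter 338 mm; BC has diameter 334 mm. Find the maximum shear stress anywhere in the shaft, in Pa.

Under the same torque, τ_max = 16T/(πd³) is largest where d is smallest — segment BC (d = 334 mm).
τ_max = 16·73700/(π·(0.334)³) = 1.007×10^7 Pa.

1.01e7 Pa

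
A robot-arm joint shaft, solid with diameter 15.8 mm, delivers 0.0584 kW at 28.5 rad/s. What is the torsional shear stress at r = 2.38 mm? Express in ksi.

ω = 28.5 rad/s, so T = P/ω = 0.0584×10³ / 28.50 = 2.049 N·m.
J = πd⁴/32 = π(0.0158)⁴/32 = 6.118×10^-9 m⁴.
Shear stress varies linearly with radius: τ = T·r/J = 2.049 × 0.00238 / 6.118×10^-9 = 7.971×10^5 Pa.

0.116 ksi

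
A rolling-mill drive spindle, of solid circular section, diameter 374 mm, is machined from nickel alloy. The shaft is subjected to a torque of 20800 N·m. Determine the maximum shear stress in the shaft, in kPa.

2020 kPa

J = πd⁴/32 = π(0.374)⁴/32 = 1.921×10^-3 m⁴.
τ_max = T·r/J = 20800 × 0.187 / 1.921×10^-3 = 2.025×10^6 Pa.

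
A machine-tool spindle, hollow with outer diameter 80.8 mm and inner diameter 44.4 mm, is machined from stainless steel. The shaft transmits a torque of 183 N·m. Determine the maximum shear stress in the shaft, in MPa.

1.94 MPa

J = π(d_o⁴ − d_i⁴)/32 = π(0.0808⁴ − 0.0444⁴)/32 = 3.803×10^-6 m⁴.
τ_max = T·r/J = 183.0 × 0.0404 / 3.803×10^-6 = 1.944×10^6 Pa.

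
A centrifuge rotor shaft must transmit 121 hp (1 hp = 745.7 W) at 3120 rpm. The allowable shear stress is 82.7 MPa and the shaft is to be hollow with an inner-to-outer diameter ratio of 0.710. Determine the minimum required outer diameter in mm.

ω = 2π·3120/60 = 326.7 rad/s, so T = P/ω = 121×745.7 / 326.7 = 276.2 N·m.
For a hollow shaft with d_i/d_o = 0.710: τ_max = 16T/(π d_o³ (1−k⁴)), so d_o = [16T/(π τ_allow (1−k⁴))]^(1/3) = [16·276.2/(π·8.27×10^7·0.7459)]^(1/3) = 0.02836 m.

28.4 mm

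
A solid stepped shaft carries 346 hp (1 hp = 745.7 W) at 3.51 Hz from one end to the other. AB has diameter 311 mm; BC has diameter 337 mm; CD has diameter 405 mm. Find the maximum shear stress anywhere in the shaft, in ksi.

ω = 2π·3.51 = 22.05 rad/s, so T = P/ω = 346×745.7 / 22.05 = 11700 N·m.
Under the same torque, τ_max = 16T/(πd³) is largest where d is smallest — segment AB (d = 311 mm).
τ_max = 16·11700/(π·(0.311)³) = 1.981×10^6 Pa.

0.287 ksi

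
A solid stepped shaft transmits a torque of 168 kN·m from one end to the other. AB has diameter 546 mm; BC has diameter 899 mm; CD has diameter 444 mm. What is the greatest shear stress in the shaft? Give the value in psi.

Under the same torque, τ_max = 16T/(πd³) is largest where d is smallest — segment CD (d = 444 mm).
τ_max = 16·168000/(π·(0.444)³) = 9.775×10^6 Pa.

1420 psi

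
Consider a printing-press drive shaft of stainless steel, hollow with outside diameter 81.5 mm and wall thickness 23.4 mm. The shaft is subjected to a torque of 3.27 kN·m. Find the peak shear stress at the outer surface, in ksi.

J = π(d_o⁴ − d_i⁴)/32 = π(0.0815⁴ − 0.0347⁴)/32 = 4.189×10^-6 m⁴.
τ_max = T·r/J = 3270 × 0.0408 / 4.189×10^-6 = 3.181×10^7 Pa.

4.61 ksi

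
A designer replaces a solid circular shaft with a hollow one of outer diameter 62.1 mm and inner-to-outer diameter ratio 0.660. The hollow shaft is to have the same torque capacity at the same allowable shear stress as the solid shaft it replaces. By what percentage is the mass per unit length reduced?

35.1 %

Equal τ_max and T ⇒ the solid shaft needs d_s³ = d_o³(1−k⁴), so d_s = 62.1·(1−0.660⁴)^(1/3) = 57.89 mm.
Area ratio A_h/A_s = d_o²(1−k²)/d_s² = (1−k²)/(1−k⁴)^(2/3) = 0.6494.
Mass saving = 1 − 0.6494 = 35.1 %.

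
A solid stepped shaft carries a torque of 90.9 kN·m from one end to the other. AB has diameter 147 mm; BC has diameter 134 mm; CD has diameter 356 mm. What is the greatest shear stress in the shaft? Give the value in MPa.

192 MPa

Under the same torque, τ_max = 16T/(πd³) is largest where d is smallest — segment BC (d = 134 mm).
τ_max = 16·90900/(π·(0.134)³) = 1.924×10^8 Pa.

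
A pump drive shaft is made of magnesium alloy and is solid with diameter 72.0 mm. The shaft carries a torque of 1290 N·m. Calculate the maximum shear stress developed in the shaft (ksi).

2.55 ksi

J = πd⁴/32 = π(0.0720)⁴/32 = 2.638×10^-6 m⁴.
τ_max = T·r/J = 1290 × 0.0360 / 2.638×10^-6 = 1.760×10^7 Pa.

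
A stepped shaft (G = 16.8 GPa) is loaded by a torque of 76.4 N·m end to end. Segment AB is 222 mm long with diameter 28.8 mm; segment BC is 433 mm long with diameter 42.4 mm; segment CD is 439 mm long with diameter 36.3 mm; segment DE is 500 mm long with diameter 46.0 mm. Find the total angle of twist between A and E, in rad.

0.0380 rad

J_AB = π(0.0288)⁴/32 = 6.75×10^-8 m⁴; J_BC = π(0.0424)⁴/32 = 3.17×10^-7 m⁴; J_CD = π(0.0363)⁴/32 = 1.70×10^-7 m⁴; J_DE = π(0.0460)⁴/32 = 4.40×10^-7 m⁴.
θ = (T/G)·Σ L_i/J_i = (76.40/16.8×10⁹)·(0.222/6.75×10^-8 + 0.433/3.17×10^-7 + 0.439/1.70×10^-7 + 0.500/4.40×10^-7) = 0.03804 rad.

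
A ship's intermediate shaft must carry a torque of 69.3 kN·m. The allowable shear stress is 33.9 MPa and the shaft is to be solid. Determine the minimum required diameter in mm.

218 mm

For a solid shaft τ_max = 16T/(πd³), so d = (16T/(π τ_allow))^(1/3) = (16·69300/(π·3.39×10^7))^(1/3) = 0.2184 m.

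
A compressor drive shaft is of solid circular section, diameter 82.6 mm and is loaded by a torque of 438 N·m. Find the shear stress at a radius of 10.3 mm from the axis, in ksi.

0.143 ksi

J = πd⁴/32 = π(0.0826)⁴/32 = 4.570×10^-6 m⁴.
Shear stress varies linearly with radius: τ = T·r/J = 438.0 × 0.0103 / 4.570×10^-6 = 9.872×10^5 Pa.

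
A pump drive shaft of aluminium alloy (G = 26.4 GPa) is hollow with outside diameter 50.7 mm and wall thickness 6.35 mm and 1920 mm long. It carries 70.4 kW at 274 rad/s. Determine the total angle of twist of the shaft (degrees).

2.41°

ω = 274 rad/s, so T = P/ω = 70.4×10³ / 274.0 = 256.9 N·m.
J = π(d_o⁴ − d_i⁴)/32 = π(0.0507⁴ − 0.0380⁴)/32 = 4.440×10^-7 m⁴.
θ = T·L/(G·J) = 256.9 × 1.92 / (26.4×10⁹ × 4.440×10^-7) = 0.04209 rad.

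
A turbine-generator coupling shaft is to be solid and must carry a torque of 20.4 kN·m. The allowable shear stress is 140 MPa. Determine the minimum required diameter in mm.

90.5 mm

For a solid shaft τ_max = 16T/(πd³), so d = (16T/(π τ_allow))^(1/3) = (16·20400/(π·1.40×10^8))^(1/3) = 0.09054 m.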